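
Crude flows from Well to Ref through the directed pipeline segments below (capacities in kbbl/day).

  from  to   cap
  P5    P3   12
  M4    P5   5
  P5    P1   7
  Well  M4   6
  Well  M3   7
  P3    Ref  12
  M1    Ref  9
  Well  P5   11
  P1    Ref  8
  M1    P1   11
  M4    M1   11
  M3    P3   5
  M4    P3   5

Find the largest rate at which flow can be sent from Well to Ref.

22

Augment Well→M4→P3→Ref: bottleneck 5, flow now 5.
Augment Well→M4→M1→Ref: bottleneck 1, flow now 6.
Augment Well→P5→P3→Ref: bottleneck 7, flow now 13.
Augment Well→P5→P1→Ref: bottleneck 4, flow now 17.
Augment Well→M3→P3→M4→M1→Ref: bottleneck 5, flow now 22. (uses reverse residual edge)
No augmenting path remains; maximum flow = 22.
In the residual graph, reachable from Well: {Well, M3}.
Min-cut edges: Well→M4 (6), Well→P5 (11), M3→P3 (5); capacity 6 + 11 + 5 = 22.
This cut is saturated, so no flow can exceed 22.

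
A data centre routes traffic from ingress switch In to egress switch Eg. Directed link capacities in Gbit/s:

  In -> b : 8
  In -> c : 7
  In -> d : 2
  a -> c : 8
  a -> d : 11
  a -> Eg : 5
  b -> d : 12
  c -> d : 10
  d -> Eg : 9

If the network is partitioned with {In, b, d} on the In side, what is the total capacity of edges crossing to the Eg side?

16

Edges leaving {In, b, d}: In→c (7), d→Eg (9).
Cut capacity = 7 + 9 = 16.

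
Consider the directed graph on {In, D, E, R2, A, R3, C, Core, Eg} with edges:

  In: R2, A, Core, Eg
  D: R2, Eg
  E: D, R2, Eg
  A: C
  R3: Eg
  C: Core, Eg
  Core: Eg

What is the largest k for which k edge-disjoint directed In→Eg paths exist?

3

Assign every edge capacity 1; by Menger, the answer equals the max flow.
Path In→Eg (+1); total 1.
Path In→Core→Eg (+1); total 2.
Path In→A→C→Eg (+1); total 3.
No residual In→Eg path; max flow = 3.
Certifying cut of size 3: {In→A, In→Core, In→Eg}.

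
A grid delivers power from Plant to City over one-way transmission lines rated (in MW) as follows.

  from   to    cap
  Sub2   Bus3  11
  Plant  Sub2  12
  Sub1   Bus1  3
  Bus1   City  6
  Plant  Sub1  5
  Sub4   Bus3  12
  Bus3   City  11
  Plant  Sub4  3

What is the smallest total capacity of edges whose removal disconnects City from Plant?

Augment Plant→Sub1→Bus1→City: bottleneck 3, flow now 3.
Augment Plant→Sub4→Bus3→City: bottleneck 3, flow now 6.
Augment Plant→Sub2→Bus3→City: bottleneck 8, flow now 14.
No augmenting path remains; maximum flow = 14.
By max-flow min-cut, the minimum cut capacity equals the max flow.
In the residual graph, reachable from Plant: {Plant, Sub1, Sub4, Sub2, Bus3}.
Min-cut edges: Sub1→Bus1 (3), Bus3→City (11); capacity 3 + 11 = 14.

14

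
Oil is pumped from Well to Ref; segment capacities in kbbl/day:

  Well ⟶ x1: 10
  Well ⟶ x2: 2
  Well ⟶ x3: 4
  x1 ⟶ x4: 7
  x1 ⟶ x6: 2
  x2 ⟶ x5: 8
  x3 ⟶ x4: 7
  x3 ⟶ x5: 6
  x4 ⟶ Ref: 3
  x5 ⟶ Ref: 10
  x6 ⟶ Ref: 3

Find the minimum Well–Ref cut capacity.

Augment Well→x1→x4→Ref: bottleneck 3, flow now 3.
Augment Well→x1→x6→Ref: bottleneck 2, flow now 5.
Augment Well→x2→x5→Ref: bottleneck 2, flow now 7.
Augment Well→x3→x5→Ref: bottleneck 4, flow now 11.
No augmenting path remains; maximum flow = 11.
By max-flow min-cut, the minimum cut capacity equals the max flow.
In the residual graph, reachable from Well: {Well, x1, x4}.
Min-cut edges: Well→x2 (2), Well→x3 (4), x1→x6 (2), x4→Ref (3); capacity 2 + 4 + 2 + 3 = 11.

11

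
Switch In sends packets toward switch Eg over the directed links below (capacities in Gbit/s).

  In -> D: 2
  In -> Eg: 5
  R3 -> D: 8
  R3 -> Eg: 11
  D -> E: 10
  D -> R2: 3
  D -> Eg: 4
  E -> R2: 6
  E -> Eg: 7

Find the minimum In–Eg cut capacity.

7

Augment In→Eg: bottleneck 5, flow now 5.
Augment In→D→Eg: bottleneck 2, flow now 7.
No augmenting path remains; maximum flow = 7.
By max-flow min-cut, the minimum cut capacity equals the max flow.
In the residual graph, reachable from In: {In}.
Min-cut edges: In→D (2), In→Eg (5); capacity 2 + 5 = 7.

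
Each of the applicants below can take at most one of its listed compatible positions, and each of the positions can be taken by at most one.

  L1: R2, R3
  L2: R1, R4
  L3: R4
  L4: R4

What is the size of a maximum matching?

Unit-capacity flow: source→left, listed edges, right→sink; max matching = max flow.
Augmenting path L1→R2 (+1); matched 1.
Augmenting path L2→R1 (+1); matched 2.
Augmenting path L3→R4 (+1); matched 3.
No augmenting path remains; maximum matching = 3.
König certificate: {L1, L2, R4} is a vertex cover of size 3 (every listed pair touches it), so no matching can be larger.

3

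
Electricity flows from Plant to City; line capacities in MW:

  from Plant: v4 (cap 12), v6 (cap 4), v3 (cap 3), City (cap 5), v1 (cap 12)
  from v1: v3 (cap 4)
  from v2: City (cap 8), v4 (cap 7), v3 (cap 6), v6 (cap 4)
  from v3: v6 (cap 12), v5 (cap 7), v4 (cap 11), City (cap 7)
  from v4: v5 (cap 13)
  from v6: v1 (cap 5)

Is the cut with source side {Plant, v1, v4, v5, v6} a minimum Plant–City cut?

Given cut capacity: 3 + 5 + 4 = 12.
Augment Plant→City: bottleneck 5, flow now 5.
Augment Plant→v3→City: bottleneck 3, flow now 8.
Augment Plant→v1→v3→City: bottleneck 4, flow now 12.
No augmenting path remains; maximum flow = 12.
Cut capacity 12 equals the max flow, so it is a minimum cut.

Yes — it is a minimum cut (capacity 12).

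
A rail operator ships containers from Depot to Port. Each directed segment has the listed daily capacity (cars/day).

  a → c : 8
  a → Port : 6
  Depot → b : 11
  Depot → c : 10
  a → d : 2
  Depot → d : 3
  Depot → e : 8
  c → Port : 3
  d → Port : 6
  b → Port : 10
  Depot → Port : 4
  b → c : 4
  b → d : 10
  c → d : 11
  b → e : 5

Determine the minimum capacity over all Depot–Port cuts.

Augment Depot→Port: bottleneck 4, flow now 4.
Augment Depot→b→Port: bottleneck 10, flow now 14.
Augment Depot→c→Port: bottleneck 3, flow now 17.
Augment Depot→d→Port: bottleneck 3, flow now 20.
Augment Depot→b→d→Port: bottleneck 1, flow now 21.
Augment Depot→c→d→Port: bottleneck 2, flow now 23.
No augmenting path remains; maximum flow = 23.
By max-flow min-cut, the minimum cut capacity equals the max flow.
In the residual graph, reachable from Depot: {Depot, b, c, d, e}.
Min-cut edges: Depot→Port (4), b→Port (10), c→Port (3), d→Port (6); capacity 4 + 10 + 3 + 6 = 23.

23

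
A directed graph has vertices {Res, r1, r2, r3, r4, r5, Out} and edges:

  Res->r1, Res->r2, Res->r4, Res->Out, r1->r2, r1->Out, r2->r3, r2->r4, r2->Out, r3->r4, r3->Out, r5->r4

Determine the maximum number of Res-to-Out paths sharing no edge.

Assign every edge capacity 1; by Menger, the answer equals the max flow.
Path Res→Out (+1); total 1.
Path Res→r1→Out (+1); total 2.
Path Res→r2→Out (+1); total 3.
No residual Res→Out path; max flow = 3.
Certifying cut of size 3: {Res→Out, Res→r1, Res→r2}.

3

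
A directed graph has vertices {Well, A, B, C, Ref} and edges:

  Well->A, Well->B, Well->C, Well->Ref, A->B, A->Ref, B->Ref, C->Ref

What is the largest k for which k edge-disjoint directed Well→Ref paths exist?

4

Assign every edge capacity 1; by Menger, the answer equals the max flow.
Path Well→Ref (+1); total 1.
Path Well→A→Ref (+1); total 2.
Path Well→B→Ref (+1); total 3.
Path Well→C→Ref (+1); total 4.
No residual Well→Ref path; max flow = 4.
Certifying cut of size 4: {Well→A, Well→B, Well→C, Well→Ref}.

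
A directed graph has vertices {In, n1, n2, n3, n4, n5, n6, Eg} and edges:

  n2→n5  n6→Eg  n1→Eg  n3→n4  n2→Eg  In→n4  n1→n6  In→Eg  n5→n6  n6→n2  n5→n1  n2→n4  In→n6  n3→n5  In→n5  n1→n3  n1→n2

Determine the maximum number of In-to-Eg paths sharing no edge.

3

Assign every edge capacity 1; by Menger, the answer equals the max flow.
Path In→Eg (+1); total 1.
Path In→n6→Eg (+1); total 2.
Path In→n5→n1→Eg (+1); total 3.
No residual In→Eg path; max flow = 3.
Certifying cut of size 3: {In→Eg, In→n5, In→n6}.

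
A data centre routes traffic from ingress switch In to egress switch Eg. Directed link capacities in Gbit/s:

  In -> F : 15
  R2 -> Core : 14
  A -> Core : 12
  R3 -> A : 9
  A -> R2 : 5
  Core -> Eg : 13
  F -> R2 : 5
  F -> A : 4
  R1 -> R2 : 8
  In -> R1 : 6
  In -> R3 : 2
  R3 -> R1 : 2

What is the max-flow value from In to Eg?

Augment In→R1→R2→Core→Eg: bottleneck 6, flow now 6.
Augment In→R3→A→Core→Eg: bottleneck 2, flow now 8.
Augment In→F→A→Core→Eg: bottleneck 4, flow now 12.
Augment In→F→R2→Core→Eg: bottleneck 1, flow now 13.
No augmenting path remains; maximum flow = 13.
In the residual graph, reachable from In: {In, R1, R3, F, A, R2, Core}.
Min-cut edges: Core→Eg (13); capacity 13 = 13.
This cut is saturated, so no flow can exceed 13.

13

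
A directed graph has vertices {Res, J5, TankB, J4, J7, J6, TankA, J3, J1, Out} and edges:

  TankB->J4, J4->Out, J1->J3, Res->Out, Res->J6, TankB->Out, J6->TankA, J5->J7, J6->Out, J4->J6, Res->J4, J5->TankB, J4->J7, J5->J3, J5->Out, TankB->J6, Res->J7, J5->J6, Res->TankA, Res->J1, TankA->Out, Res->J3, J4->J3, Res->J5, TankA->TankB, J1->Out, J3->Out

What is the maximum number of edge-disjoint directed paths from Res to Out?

7

Assign every edge capacity 1; by Menger, the answer equals the max flow.
Path Res→Out (+1); total 1.
Path Res→J5→Out (+1); total 2.
Path Res→J4→Out (+1); total 3.
Path Res→J6→Out (+1); total 4.
Path Res→TankA→Out (+1); total 5.
Path Res→J3→Out (+1); total 6.
Path Res→J1→Out (+1); total 7.
No residual Res→Out path; max flow = 7.
Certifying cut of size 7: {Res→J1, Res→J3, Res→J4, Res→J5, Res→J6, Res→Out, Res→TankA}.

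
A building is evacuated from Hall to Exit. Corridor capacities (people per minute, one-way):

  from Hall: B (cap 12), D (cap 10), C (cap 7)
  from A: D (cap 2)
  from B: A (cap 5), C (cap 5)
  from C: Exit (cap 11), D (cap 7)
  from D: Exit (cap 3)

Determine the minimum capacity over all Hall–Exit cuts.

14

Augment Hall→C→Exit: bottleneck 7, flow now 7.
Augment Hall→D→Exit: bottleneck 3, flow now 10.
Augment Hall→B→C→Exit: bottleneck 4, flow now 14.
No augmenting path remains; maximum flow = 14.
By max-flow min-cut, the minimum cut capacity equals the max flow.
In the residual graph, reachable from Hall: {Hall, A, B, C, D}.
Min-cut edges: C→Exit (11), D→Exit (3); capacity 11 + 3 = 14.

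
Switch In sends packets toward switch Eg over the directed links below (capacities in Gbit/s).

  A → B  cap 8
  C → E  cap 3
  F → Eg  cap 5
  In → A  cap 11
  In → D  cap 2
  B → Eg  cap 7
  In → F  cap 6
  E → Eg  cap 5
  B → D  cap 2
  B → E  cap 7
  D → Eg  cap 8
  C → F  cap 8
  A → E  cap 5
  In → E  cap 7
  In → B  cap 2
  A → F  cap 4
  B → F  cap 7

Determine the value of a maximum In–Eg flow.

Augment In→B→Eg: bottleneck 2, flow now 2.
Augment In→D→Eg: bottleneck 2, flow now 4.
Augment In→E→Eg: bottleneck 5, flow now 9.
Augment In→F→Eg: bottleneck 5, flow now 14.
Augment In→A→B→Eg: bottleneck 5, flow now 19.
Augment In→A→B→D→Eg: bottleneck 2, flow now 21.
No augmenting path remains; maximum flow = 21.
In the residual graph, reachable from In: {In, A, B, E, F}.
Min-cut edges: In→D (2), B→D (2), B→Eg (7), E→Eg (5), F→Eg (5); capacity 2 + 2 + 7 + 5 + 5 = 21.
This cut is saturated, so no flow can exceed 21.

21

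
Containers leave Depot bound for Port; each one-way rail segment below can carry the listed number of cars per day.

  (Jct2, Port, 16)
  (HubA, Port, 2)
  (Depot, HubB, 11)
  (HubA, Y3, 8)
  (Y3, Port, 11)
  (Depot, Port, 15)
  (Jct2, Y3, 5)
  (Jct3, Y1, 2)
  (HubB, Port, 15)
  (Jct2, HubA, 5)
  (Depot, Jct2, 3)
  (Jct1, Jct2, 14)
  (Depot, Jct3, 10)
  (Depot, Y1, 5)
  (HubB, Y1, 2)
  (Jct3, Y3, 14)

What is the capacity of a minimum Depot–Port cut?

39

Augment Depot→Port: bottleneck 15, flow now 15.
Augment Depot→HubB→Port: bottleneck 11, flow now 26.
Augment Depot→Jct2→Port: bottleneck 3, flow now 29.
Augment Depot→Jct3→Y3→Port: bottleneck 10, flow now 39.
No augmenting path remains; maximum flow = 39.
By max-flow min-cut, the minimum cut capacity equals the max flow.
In the residual graph, reachable from Depot: {Depot, Y1}.
Min-cut edges: Depot→HubB (11), Depot→Jct3 (10), Depot→Jct2 (3), Depot→Port (15); capacity 11 + 10 + 3 + 15 = 39.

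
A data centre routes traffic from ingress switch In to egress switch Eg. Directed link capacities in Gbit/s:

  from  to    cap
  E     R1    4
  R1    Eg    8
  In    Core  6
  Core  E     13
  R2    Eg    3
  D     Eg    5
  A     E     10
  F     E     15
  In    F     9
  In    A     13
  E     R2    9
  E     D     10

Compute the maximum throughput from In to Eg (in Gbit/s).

Augment In→A→E→D→Eg: bottleneck 5, flow now 5.
Augment In→A→E→R2→Eg: bottleneck 3, flow now 8.
Augment In→A→E→R1→Eg: bottleneck 2, flow now 10.
Augment In→F→E→R1→Eg: bottleneck 2, flow now 12.
No augmenting path remains; maximum flow = 12.
In the residual graph, reachable from In: {In, A, F, Core, E, D, R2}.
Min-cut edges: E→R1 (4), D→Eg (5), R2→Eg (3); capacity 4 + 5 + 3 = 12.
This cut is saturated, so no flow can exceed 12.

12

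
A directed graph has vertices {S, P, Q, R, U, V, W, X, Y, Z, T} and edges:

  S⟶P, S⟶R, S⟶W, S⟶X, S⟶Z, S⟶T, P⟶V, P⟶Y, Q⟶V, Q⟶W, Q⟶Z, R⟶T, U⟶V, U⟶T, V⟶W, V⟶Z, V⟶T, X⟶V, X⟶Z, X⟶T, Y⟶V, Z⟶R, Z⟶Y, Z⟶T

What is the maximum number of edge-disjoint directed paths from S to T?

Assign every edge capacity 1; by Menger, the answer equals the max flow.
Path S→T (+1); total 1.
Path S→R→T (+1); total 2.
Path S→X→T (+1); total 3.
Path S→Z→T (+1); total 4.
Path S→P→V→T (+1); total 5.
No residual S→T path; max flow = 5.
Certifying cut of size 5: {S→P, S→R, S→T, S→X, S→Z}.

5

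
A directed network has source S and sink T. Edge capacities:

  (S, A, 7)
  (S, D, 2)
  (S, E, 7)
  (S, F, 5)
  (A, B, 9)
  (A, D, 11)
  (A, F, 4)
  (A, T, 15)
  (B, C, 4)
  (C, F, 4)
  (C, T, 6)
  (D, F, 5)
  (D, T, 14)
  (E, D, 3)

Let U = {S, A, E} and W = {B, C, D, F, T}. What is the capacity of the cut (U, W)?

49

Edges leaving {S, A, E}: S→D (2), S→F (5), A→B (9), A→D (11), A→F (4), A→T (15), E→D (3).
Cut capacity = 2 + 5 + 9 + 11 + 4 + 15 + 3 = 49.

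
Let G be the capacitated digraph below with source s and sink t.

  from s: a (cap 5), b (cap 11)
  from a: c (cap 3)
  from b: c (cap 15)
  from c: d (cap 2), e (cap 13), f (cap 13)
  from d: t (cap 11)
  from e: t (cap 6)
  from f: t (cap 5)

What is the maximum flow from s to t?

Augment s→a→c→d→t: bottleneck 2, flow now 2.
Augment s→a→c→e→t: bottleneck 1, flow now 3.
Augment s→b→c→e→t: bottleneck 5, flow now 8.
Augment s→b→c→f→t: bottleneck 5, flow now 13.
No augmenting path remains; maximum flow = 13.
In the residual graph, reachable from s: {s, a, b, c, e, f}.
Min-cut edges: c→d (2), e→t (6), f→t (5); capacity 2 + 6 + 5 = 13.
This cut is saturated, so no flow can exceed 13.

13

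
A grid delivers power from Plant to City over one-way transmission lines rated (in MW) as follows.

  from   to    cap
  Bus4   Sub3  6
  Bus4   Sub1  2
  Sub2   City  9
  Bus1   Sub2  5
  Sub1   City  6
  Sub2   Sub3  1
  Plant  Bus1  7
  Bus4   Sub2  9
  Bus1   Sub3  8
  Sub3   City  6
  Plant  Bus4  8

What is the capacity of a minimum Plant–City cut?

Augment Plant→Bus1→Sub3→City: bottleneck 6, flow now 6.
Augment Plant→Bus1→Sub2→City: bottleneck 1, flow now 7.
Augment Plant→Bus4→Sub1→City: bottleneck 2, flow now 9.
Augment Plant→Bus4→Sub2→City: bottleneck 6, flow now 15.
No augmenting path remains; maximum flow = 15.
By max-flow min-cut, the minimum cut capacity equals the max flow.
In the residual graph, reachable from Plant: {Plant}.
Min-cut edges: Plant→Bus1 (7), Plant→Bus4 (8); capacity 7 + 8 = 15.

15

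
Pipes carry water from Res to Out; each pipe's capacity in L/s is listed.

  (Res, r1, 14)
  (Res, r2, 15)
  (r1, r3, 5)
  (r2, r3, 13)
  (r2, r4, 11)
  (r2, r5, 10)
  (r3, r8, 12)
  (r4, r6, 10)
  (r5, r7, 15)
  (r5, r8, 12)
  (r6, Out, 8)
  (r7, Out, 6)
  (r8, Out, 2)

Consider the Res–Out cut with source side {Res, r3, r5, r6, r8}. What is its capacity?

54

Edges leaving {Res, r3, r5, r6, r8}: Res→r1 (14), Res→r2 (15), r5→r7 (15), r6→Out (8), r8→Out (2).
Cut capacity = 14 + 15 + 15 + 8 + 2 = 54.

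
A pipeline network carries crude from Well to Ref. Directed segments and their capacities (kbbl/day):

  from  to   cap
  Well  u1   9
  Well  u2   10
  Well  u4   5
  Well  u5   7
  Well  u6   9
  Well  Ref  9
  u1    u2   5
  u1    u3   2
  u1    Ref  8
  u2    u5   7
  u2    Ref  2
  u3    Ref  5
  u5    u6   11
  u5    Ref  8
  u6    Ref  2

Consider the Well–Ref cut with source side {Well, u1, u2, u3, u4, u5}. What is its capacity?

Edges leaving {Well, u1, u2, u3, u4, u5}: Well→u6 (9), Well→Ref (9), u1→Ref (8), u2→Ref (2), u3→Ref (5), u5→u6 (11), u5→Ref (8).
Cut capacity = 9 + 9 + 8 + 2 + 5 + 11 + 8 = 52.

52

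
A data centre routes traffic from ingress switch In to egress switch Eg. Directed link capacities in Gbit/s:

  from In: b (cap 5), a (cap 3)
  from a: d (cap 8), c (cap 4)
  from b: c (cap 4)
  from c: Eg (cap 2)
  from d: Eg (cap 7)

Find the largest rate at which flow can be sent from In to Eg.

Augment In→a→c→Eg: bottleneck 2, flow now 2.
Augment In→a→d→Eg: bottleneck 1, flow now 3.
Augment In→b→c→a→d→Eg: bottleneck 2, flow now 5. (uses reverse residual edge)
No augmenting path remains; maximum flow = 5.
In the residual graph, reachable from In: {In, b, c}.
Min-cut edges: In→a (3), c→Eg (2); capacity 3 + 2 = 5.
This cut is saturated, so no flow can exceed 5.

5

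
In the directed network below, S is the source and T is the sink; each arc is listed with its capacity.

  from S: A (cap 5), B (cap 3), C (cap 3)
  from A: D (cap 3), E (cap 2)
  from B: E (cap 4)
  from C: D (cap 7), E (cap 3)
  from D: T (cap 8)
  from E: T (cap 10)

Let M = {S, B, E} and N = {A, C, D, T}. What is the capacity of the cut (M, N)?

18

Edges leaving {S, B, E}: S→A (5), S→C (3), E→T (10).
Cut capacity = 5 + 3 + 10 = 18.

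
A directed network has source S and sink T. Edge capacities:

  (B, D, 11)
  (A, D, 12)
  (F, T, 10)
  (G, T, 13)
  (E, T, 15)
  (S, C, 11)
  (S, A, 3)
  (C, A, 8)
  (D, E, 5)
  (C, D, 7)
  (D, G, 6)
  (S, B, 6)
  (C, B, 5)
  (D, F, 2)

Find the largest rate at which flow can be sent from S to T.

13

Augment S→A→D→E→T: bottleneck 3, flow now 3.
Augment S→B→D→E→T: bottleneck 2, flow now 5.
Augment S→B→D→F→T: bottleneck 2, flow now 7.
Augment S→B→D→G→T: bottleneck 2, flow now 9.
Augment S→C→D→G→T: bottleneck 4, flow now 13.
No augmenting path remains; maximum flow = 13.
In the residual graph, reachable from S: {S, A, B, C, D}.
Min-cut edges: D→E (5), D→F (2), D→G (6); capacity 5 + 2 + 6 = 13.
This cut is saturated, so no flow can exceed 13.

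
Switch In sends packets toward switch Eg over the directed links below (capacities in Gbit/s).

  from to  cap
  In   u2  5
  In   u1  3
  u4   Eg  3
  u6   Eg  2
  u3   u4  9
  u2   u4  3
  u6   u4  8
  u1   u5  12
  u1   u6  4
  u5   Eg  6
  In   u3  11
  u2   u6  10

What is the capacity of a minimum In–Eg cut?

Augment In→u1→u5→Eg: bottleneck 3, flow now 3.
Augment In→u2→u4→Eg: bottleneck 3, flow now 6.
Augment In→u2→u6→Eg: bottleneck 2, flow now 8.
No augmenting path remains; maximum flow = 8.
By max-flow min-cut, the minimum cut capacity equals the max flow.
In the residual graph, reachable from In: {In, u2, u3, u4, u6}.
Min-cut edges: In→u1 (3), u4→Eg (3), u6→Eg (2); capacity 3 + 3 + 2 = 8.

8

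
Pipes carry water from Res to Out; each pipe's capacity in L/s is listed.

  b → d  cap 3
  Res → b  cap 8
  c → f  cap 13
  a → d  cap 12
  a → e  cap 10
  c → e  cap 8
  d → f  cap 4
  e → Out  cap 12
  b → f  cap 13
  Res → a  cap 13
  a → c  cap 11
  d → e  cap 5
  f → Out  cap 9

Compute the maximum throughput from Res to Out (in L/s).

21

Augment Res→a→e→Out: bottleneck 10, flow now 10.
Augment Res→b→f→Out: bottleneck 8, flow now 18.
Augment Res→a→c→e→Out: bottleneck 2, flow now 20.
Augment Res→a→c→f→Out: bottleneck 1, flow now 21.
No augmenting path remains; maximum flow = 21.
In the residual graph, reachable from Res: {Res}.
Min-cut edges: Res→a (13), Res→b (8); capacity 13 + 8 = 21.
This cut is saturated, so no flow can exceed 21.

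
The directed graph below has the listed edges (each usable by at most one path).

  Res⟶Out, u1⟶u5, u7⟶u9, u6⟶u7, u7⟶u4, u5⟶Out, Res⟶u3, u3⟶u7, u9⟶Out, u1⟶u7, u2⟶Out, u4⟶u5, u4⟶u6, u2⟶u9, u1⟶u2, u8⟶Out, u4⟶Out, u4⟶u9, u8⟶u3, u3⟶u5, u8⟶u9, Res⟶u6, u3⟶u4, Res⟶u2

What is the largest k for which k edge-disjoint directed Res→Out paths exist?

4

Assign every edge capacity 1; by Menger, the answer equals the max flow.
Path Res→Out (+1); total 1.
Path Res→u2→Out (+1); total 2.
Path Res→u3→u4→Out (+1); total 3.
Path Res→u6→u7→u9→Out (+1); total 4.
No residual Res→Out path; max flow = 4.
Certifying cut of size 4: {Res→Out, Res→u2, Res→u3, Res→u6}.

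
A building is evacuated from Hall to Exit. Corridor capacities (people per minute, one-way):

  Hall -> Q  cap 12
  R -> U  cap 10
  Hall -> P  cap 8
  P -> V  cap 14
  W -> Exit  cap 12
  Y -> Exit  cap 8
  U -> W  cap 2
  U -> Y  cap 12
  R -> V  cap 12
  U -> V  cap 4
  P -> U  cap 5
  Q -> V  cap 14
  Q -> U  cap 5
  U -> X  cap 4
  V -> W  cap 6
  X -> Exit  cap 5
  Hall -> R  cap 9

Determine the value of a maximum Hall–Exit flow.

20

Augment Hall→P→U→W→Exit: bottleneck 2, flow now 2.
Augment Hall→P→U→X→Exit: bottleneck 3, flow now 5.
Augment Hall→P→V→W→Exit: bottleneck 3, flow now 8.
Augment Hall→Q→U→X→Exit: bottleneck 1, flow now 9.
Augment Hall→Q→U→Y→Exit: bottleneck 4, flow now 13.
Augment Hall→Q→V→W→Exit: bottleneck 3, flow now 16.
Augment Hall→R→U→Y→Exit: bottleneck 4, flow now 20.
No augmenting path remains; maximum flow = 20.
In the residual graph, reachable from Hall: {Hall, P, Q, R, U, V, Y}.
Min-cut edges: U→W (2), U→X (4), V→W (6), Y→Exit (8); capacity 2 + 4 + 6 + 8 = 20.
This cut is saturated, so no flow can exceed 20.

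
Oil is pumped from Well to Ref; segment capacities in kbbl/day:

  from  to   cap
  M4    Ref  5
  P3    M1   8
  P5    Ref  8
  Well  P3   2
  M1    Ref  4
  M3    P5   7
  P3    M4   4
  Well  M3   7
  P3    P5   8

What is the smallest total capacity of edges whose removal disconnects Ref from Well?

Augment Well→P3→P5→Ref: bottleneck 2, flow now 2.
Augment Well→M3→P5→Ref: bottleneck 6, flow now 8.
Augment Well→M3→P5→P3→M1→Ref: bottleneck 1, flow now 9. (uses reverse residual edge)
No augmenting path remains; maximum flow = 9.
By max-flow min-cut, the minimum cut capacity equals the max flow.
In the residual graph, reachable from Well: {Well}.
Min-cut edges: Well→P3 (2), Well→M3 (7); capacity 2 + 7 = 9.

9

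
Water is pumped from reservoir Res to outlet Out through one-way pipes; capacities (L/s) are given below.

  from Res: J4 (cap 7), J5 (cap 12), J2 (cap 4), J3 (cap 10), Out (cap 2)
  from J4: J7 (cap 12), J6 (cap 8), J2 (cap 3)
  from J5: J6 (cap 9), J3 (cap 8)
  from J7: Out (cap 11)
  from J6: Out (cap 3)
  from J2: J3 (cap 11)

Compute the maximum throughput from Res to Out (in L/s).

12

Augment Res→Out: bottleneck 2, flow now 2.
Augment Res→J4→J7→Out: bottleneck 7, flow now 9.
Augment Res→J5→J6→Out: bottleneck 3, flow now 12.
No augmenting path remains; maximum flow = 12.
In the residual graph, reachable from Res: {Res, J5, J6, J2, J3}.
Min-cut edges: Res→J4 (7), Res→Out (2), J6→Out (3); capacity 7 + 2 + 3 = 12.
This cut is saturated, so no flow can exceed 12.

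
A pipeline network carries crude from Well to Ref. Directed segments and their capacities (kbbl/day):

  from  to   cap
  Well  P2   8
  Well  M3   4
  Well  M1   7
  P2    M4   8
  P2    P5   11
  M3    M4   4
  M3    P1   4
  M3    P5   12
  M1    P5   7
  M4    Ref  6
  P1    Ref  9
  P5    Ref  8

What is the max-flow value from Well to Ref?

18

Augment Well→P2→M4→Ref: bottleneck 6, flow now 6.
Augment Well→P2→P5→Ref: bottleneck 2, flow now 8.
Augment Well→M3→P1→Ref: bottleneck 4, flow now 12.
Augment Well→M1→P5→Ref: bottleneck 6, flow now 18.
No augmenting path remains; maximum flow = 18.
In the residual graph, reachable from Well: {Well, P2, M1, M4, P5}.
Min-cut edges: Well→M3 (4), M4→Ref (6), P5→Ref (8); capacity 4 + 6 + 8 = 18.
This cut is saturated, so no flow can exceed 18.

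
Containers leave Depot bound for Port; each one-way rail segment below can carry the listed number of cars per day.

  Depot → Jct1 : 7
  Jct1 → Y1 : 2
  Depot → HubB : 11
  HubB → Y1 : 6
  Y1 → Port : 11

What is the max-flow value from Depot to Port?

8

Augment Depot→HubB→Y1→Port: bottleneck 6, flow now 6.
Augment Depot→Jct1→Y1→Port: bottleneck 2, flow now 8.
No augmenting path remains; maximum flow = 8.
In the residual graph, reachable from Depot: {Depot, HubB, Jct1}.
Min-cut edges: HubB→Y1 (6), Jct1→Y1 (2); capacity 6 + 2 = 8.
This cut is saturated, so no flow can exceed 8.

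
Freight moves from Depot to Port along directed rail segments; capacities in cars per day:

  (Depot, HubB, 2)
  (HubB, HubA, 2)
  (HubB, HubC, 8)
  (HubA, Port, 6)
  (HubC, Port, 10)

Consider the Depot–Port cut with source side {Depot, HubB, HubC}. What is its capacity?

12

Edges leaving {Depot, HubB, HubC}: HubB→HubA (2), HubC→Port (10).
Cut capacity = 2 + 10 = 12.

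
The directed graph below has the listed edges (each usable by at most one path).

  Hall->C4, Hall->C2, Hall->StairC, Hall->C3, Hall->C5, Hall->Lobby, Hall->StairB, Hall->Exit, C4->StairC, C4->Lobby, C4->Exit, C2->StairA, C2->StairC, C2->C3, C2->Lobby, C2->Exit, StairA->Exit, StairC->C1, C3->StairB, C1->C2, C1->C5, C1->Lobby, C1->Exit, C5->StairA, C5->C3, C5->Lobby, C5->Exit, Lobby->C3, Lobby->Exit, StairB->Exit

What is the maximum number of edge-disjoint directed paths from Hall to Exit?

Assign every edge capacity 1; by Menger, the answer equals the max flow.
Path Hall→Exit (+1); total 1.
Path Hall→C4→Exit (+1); total 2.
Path Hall→C2→Exit (+1); total 3.
Path Hall→C5→Exit (+1); total 4.
Path Hall→Lobby→Exit (+1); total 5.
Path Hall→StairB→Exit (+1); total 6.
Path Hall→StairC→C1→Exit (+1); total 7.
No residual Hall→Exit path; max flow = 7.
Certifying cut of size 7: {Hall→C2, Hall→C4, Hall→C5, Hall→Exit, Hall→Lobby, Hall→StairC, StairB→Exit}.

7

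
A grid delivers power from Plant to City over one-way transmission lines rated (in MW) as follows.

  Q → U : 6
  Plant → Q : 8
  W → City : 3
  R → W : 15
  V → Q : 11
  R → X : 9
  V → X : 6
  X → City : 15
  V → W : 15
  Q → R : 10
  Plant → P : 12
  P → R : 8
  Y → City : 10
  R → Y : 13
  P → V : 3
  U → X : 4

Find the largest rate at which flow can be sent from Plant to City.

Augment Plant→P→R→W→City: bottleneck 3, flow now 3.
Augment Plant→P→R→X→City: bottleneck 5, flow now 8.
Augment Plant→P→V→X→City: bottleneck 3, flow now 11.
Augment Plant→Q→R→X→City: bottleneck 4, flow now 15.
Augment Plant→Q→R→Y→City: bottleneck 4, flow now 19.
No augmenting path remains; maximum flow = 19.
In the residual graph, reachable from Plant: {Plant, P}.
Min-cut edges: Plant→Q (8), P→R (8), P→V (3); capacity 8 + 8 + 3 = 19.
This cut is saturated, so no flow can exceed 19.

19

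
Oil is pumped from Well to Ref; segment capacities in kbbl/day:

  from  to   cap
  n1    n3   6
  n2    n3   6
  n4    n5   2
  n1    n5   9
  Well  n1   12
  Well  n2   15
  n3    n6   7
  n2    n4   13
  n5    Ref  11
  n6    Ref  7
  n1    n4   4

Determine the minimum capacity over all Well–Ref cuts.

18

Augment Well→n1→n5→Ref: bottleneck 9, flow now 9.
Augment Well→n1→n3→n6→Ref: bottleneck 3, flow now 12.
Augment Well→n2→n3→n6→Ref: bottleneck 4, flow now 16.
Augment Well→n2→n4→n5→Ref: bottleneck 2, flow now 18.
No augmenting path remains; maximum flow = 18.
By max-flow min-cut, the minimum cut capacity equals the max flow.
In the residual graph, reachable from Well: {Well, n1, n2, n3, n4}.
Min-cut edges: n1→n5 (9), n3→n6 (7), n4→n5 (2); capacity 9 + 7 + 2 = 18.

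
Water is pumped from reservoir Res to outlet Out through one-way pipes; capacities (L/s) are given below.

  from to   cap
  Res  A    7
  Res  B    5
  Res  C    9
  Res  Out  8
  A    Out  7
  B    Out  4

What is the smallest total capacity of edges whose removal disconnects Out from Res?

19

Augment Res→Out: bottleneck 8, flow now 8.
Augment Res→A→Out: bottleneck 7, flow now 15.
Augment Res→B→Out: bottleneck 4, flow now 19.
No augmenting path remains; maximum flow = 19.
By max-flow min-cut, the minimum cut capacity equals the max flow.
In the residual graph, reachable from Res: {Res, B, C}.
Min-cut edges: Res→A (7), Res→Out (8), B→Out (4); capacity 7 + 8 + 4 = 19.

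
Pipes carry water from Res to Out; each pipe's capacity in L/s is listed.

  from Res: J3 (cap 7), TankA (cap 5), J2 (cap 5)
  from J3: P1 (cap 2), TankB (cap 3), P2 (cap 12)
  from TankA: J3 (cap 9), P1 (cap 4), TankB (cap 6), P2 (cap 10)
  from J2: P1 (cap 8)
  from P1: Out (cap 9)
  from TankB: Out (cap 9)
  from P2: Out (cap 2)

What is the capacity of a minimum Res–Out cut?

Augment Res→J3→P1→Out: bottleneck 2, flow now 2.
Augment Res→J3→TankB→Out: bottleneck 3, flow now 5.
Augment Res→J3→P2→Out: bottleneck 2, flow now 7.
Augment Res→TankA→P1→Out: bottleneck 4, flow now 11.
Augment Res→TankA→TankB→Out: bottleneck 1, flow now 12.
Augment Res→J2→P1→Out: bottleneck 3, flow now 15.
Augment Res→J2→P1→TankA→TankB→Out: bottleneck 2, flow now 17. (uses reverse residual edge)
No augmenting path remains; maximum flow = 17.
By max-flow min-cut, the minimum cut capacity equals the max flow.
In the residual graph, reachable from Res: {Res}.
Min-cut edges: Res→J3 (7), Res→TankA (5), Res→J2 (5); capacity 7 + 5 + 5 = 17.

17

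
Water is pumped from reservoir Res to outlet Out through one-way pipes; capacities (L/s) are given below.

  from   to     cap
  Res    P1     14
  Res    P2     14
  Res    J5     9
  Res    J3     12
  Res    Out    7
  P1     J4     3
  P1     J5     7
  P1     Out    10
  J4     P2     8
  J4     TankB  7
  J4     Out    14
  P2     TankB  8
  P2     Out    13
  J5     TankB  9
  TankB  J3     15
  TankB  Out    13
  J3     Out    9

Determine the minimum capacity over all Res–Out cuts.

52

Augment Res→Out: bottleneck 7, flow now 7.
Augment Res→P1→Out: bottleneck 10, flow now 17.
Augment Res→P2→Out: bottleneck 13, flow now 30.
Augment Res→J3→Out: bottleneck 9, flow now 39.
Augment Res→P1→J4→Out: bottleneck 3, flow now 42.
Augment Res→P2→TankB→Out: bottleneck 1, flow now 43.
Augment Res→J5→TankB→Out: bottleneck 9, flow now 52.
No augmenting path remains; maximum flow = 52.
By max-flow min-cut, the minimum cut capacity equals the max flow.
In the residual graph, reachable from Res: {Res, P1, J5, J3}.
Min-cut edges: Res→P2 (14), Res→Out (7), P1→J4 (3), P1→Out (10), J5→TankB (9), J3→Out (9); capacity 14 + 7 + 3 + 10 + 9 + 9 = 52.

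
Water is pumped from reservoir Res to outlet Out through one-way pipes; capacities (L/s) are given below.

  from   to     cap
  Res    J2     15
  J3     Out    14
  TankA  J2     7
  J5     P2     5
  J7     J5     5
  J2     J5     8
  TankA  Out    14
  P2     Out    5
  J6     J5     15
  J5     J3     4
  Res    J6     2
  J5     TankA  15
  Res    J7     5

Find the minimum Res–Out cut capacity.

Augment Res→J6→J5→J3→Out: bottleneck 2, flow now 2.
Augment Res→J7→J5→J3→Out: bottleneck 2, flow now 4.
Augment Res→J7→J5→TankA→Out: bottleneck 3, flow now 7.
Augment Res→J2→J5→TankA→Out: bottleneck 8, flow now 15.
No augmenting path remains; maximum flow = 15.
By max-flow min-cut, the minimum cut capacity equals the max flow.
In the residual graph, reachable from Res: {Res, J2}.
Min-cut edges: Res→J6 (2), Res→J7 (5), J2→J5 (8); capacity 2 + 5 + 8 = 15.

15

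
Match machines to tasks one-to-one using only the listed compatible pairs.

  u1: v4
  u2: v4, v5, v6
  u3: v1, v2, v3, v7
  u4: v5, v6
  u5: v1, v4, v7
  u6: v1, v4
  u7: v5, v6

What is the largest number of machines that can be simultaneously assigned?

Unit-capacity flow: source→left, listed edges, right→sink; max matching = max flow.
Augmenting path u1→v4 (+1); matched 1.
Augmenting path u2→v5 (+1); matched 2.
Augmenting path u3→v1 (+1); matched 3.
Augmenting path u4→v6 (+1); matched 4.
Augmenting path u5→v7 (+1); matched 5.
Augmenting path u6→v1→u3→v2 (+1); matched 6.
No augmenting path remains; maximum matching = 6.
König certificate: {u3, u5, u6, v4, v5, v6} is a vertex cover of size 6 (every listed pair touches it), so no matching can be larger.

6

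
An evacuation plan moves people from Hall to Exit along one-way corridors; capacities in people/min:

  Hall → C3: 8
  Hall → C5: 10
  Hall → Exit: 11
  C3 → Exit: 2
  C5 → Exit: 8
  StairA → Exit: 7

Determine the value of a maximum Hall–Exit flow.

Augment Hall→Exit: bottleneck 11, flow now 11.
Augment Hall→C3→Exit: bottleneck 2, flow now 13.
Augment Hall→C5→Exit: bottleneck 8, flow now 21.
No augmenting path remains; maximum flow = 21.
In the residual graph, reachable from Hall: {Hall, C3, C5}.
Min-cut edges: Hall→Exit (11), C3→Exit (2), C5→Exit (8); capacity 11 + 2 + 8 = 21.
This cut is saturated, so no flow can exceed 21.

21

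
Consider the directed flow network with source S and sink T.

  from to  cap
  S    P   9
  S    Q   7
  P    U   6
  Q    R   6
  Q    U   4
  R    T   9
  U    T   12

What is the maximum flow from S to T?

13

Augment S→P→U→T: bottleneck 6, flow now 6.
Augment S→Q→R→T: bottleneck 6, flow now 12.
Augment S→Q→U→T: bottleneck 1, flow now 13.
No augmenting path remains; maximum flow = 13.
In the residual graph, reachable from S: {S, P}.
Min-cut edges: S→Q (7), P→U (6); capacity 7 + 6 = 13.
This cut is saturated, so no flow can exceed 13.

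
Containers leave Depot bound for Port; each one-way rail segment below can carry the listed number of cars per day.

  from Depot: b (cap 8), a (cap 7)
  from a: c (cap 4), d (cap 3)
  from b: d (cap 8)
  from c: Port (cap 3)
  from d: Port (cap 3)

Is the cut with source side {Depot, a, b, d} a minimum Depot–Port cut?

Given cut capacity: 4 + 3 = 7.
Augment Depot→a→c→Port: bottleneck 3, flow now 3.
Augment Depot→a→d→Port: bottleneck 3, flow now 6.
No augmenting path remains; maximum flow = 6.
In the residual graph, reachable from Depot: {Depot, a, b, c, d}.
Min-cut edges: c→Port (3), d→Port (3); capacity 3 + 3 = 6.
Cut capacity 7 exceeds the max flow 6, so it is not minimum.

No — its capacity is 7, but the minimum cut has capacity 6.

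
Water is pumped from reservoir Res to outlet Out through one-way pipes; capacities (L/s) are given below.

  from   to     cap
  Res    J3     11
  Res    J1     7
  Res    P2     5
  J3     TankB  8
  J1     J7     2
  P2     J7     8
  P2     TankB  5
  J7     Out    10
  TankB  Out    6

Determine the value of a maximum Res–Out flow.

Augment Res→J3→TankB→Out: bottleneck 6, flow now 6.
Augment Res→J1→J7→Out: bottleneck 2, flow now 8.
Augment Res→P2→J7→Out: bottleneck 5, flow now 13.
No augmenting path remains; maximum flow = 13.
In the residual graph, reachable from Res: {Res, J3, J1, TankB}.
Min-cut edges: Res→P2 (5), J1→J7 (2), TankB→Out (6); capacity 5 + 2 + 6 = 13.
This cut is saturated, so no flow can exceed 13.

13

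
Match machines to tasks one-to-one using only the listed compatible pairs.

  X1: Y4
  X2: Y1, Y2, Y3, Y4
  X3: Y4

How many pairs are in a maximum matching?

Unit-capacity flow: source→left, listed edges, right→sink; max matching = max flow.
Augmenting path X1→Y4 (+1); matched 1.
Augmenting path X2→Y1 (+1); matched 2.
No augmenting path remains; maximum matching = 2.
König certificate: {X2, Y4} is a vertex cover of size 2 (every listed pair touches it), so no matching can be larger.

2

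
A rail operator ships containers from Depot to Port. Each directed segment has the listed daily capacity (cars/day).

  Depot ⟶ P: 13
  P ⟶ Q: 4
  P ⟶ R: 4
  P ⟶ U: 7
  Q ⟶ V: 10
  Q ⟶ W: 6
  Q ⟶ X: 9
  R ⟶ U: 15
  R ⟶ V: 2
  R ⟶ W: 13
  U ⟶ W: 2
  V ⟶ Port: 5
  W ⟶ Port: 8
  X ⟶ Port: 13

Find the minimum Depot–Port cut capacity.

Augment Depot→P→Q→V→Port: bottleneck 4, flow now 4.
Augment Depot→P→R→V→Port: bottleneck 1, flow now 5.
Augment Depot→P→R→W→Port: bottleneck 3, flow now 8.
Augment Depot→P→U→W→Port: bottleneck 2, flow now 10.
No augmenting path remains; maximum flow = 10.
By max-flow min-cut, the minimum cut capacity equals the max flow.
In the residual graph, reachable from Depot: {Depot, P, U}.
Min-cut edges: P→Q (4), P→R (4), U→W (2); capacity 4 + 4 + 2 = 10.

10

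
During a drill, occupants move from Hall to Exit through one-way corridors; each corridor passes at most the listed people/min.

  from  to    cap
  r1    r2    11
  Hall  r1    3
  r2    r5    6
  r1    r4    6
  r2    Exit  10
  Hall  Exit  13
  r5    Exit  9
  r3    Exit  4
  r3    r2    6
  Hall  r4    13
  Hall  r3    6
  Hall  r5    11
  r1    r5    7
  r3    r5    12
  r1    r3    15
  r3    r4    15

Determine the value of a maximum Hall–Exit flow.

Augment Hall→Exit: bottleneck 13, flow now 13.
Augment Hall→r3→Exit: bottleneck 4, flow now 17.
Augment Hall→r5→Exit: bottleneck 9, flow now 26.
Augment Hall→r1→r2→Exit: bottleneck 3, flow now 29.
Augment Hall→r3→r2→Exit: bottleneck 2, flow now 31.
No augmenting path remains; maximum flow = 31.
In the residual graph, reachable from Hall: {Hall, r4, r5}.
Min-cut edges: Hall→r1 (3), Hall→r3 (6), Hall→Exit (13), r5→Exit (9); capacity 3 + 6 + 13 + 9 = 31.
This cut is saturated, so no flow can exceed 31.

31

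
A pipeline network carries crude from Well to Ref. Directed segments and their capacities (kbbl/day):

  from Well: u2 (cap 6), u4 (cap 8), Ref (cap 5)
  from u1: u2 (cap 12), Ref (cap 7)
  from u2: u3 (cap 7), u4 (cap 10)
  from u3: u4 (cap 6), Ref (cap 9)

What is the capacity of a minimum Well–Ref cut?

11

Augment Well→Ref: bottleneck 5, flow now 5.
Augment Well→u2→u3→Ref: bottleneck 6, flow now 11.
No augmenting path remains; maximum flow = 11.
By max-flow min-cut, the minimum cut capacity equals the max flow.
In the residual graph, reachable from Well: {Well, u4}.
Min-cut edges: Well→u2 (6), Well→Ref (5); capacity 6 + 5 = 11.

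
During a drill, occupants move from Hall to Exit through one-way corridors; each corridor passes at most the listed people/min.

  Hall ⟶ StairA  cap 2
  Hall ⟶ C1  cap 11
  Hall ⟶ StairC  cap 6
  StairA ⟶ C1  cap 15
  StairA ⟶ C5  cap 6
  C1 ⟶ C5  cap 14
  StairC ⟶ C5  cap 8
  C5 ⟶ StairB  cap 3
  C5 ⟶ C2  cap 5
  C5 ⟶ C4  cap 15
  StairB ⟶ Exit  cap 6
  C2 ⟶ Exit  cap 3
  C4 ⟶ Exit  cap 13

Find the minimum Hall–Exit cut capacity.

19

Augment Hall→StairA→C5→StairB→Exit: bottleneck 2, flow now 2.
Augment Hall→C1→C5→StairB→Exit: bottleneck 1, flow now 3.
Augment Hall→C1→C5→C2→Exit: bottleneck 3, flow now 6.
Augment Hall→C1→C5→C4→Exit: bottleneck 7, flow now 13.
Augment Hall→StairC→C5→C4→Exit: bottleneck 6, flow now 19.
No augmenting path remains; maximum flow = 19.
By max-flow min-cut, the minimum cut capacity equals the max flow.
In the residual graph, reachable from Hall: {Hall}.
Min-cut edges: Hall→StairA (2), Hall→C1 (11), Hall→StairC (6); capacity 2 + 11 + 6 = 19.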